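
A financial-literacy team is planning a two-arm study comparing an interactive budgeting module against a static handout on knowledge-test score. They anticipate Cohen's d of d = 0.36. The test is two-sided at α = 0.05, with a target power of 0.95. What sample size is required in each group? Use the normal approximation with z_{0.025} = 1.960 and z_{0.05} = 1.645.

n = 201 per group

For two independent groups with equal n: n = 2·((z_{α/2} + z_β) / d)².
z_{α/2} + z_β = 1.960 + 1.645 = 3.605.
n = 2 × (3.605 / 0.36)² = 2 × 10.014² = 2 × 100.28 = 200.6.
Round up to the next whole participant.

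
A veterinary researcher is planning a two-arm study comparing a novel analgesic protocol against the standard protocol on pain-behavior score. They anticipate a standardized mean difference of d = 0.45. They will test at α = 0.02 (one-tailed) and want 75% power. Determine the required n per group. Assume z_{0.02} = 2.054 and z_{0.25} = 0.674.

For two independent groups with equal n: n = 2·((z_{α} + z_β) / d)².
z_{α} + z_β = 2.054 + 0.674 = 2.728.
n = 2 × (2.728 / 0.45)² = 2 × 6.062² = 2 × 36.75 = 73.5.
Round up to the next whole participant.

n = 74 per group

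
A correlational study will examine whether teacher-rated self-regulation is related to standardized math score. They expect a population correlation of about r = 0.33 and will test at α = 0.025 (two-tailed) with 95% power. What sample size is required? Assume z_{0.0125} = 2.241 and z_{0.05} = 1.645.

Fisher's z: C = ½·ln((1+r)/(1−r)) = ½·ln(1.9851) = 0.3428.
n = ((z_{α/2} + z_β)/C)² + 3.
(2.241 + 1.645) / 0.3428 = 3.886 / 0.3428 = 11.336.
n = 11.336² + 3 = 128.51 + 3 = 131.5.
Round up.

n = 132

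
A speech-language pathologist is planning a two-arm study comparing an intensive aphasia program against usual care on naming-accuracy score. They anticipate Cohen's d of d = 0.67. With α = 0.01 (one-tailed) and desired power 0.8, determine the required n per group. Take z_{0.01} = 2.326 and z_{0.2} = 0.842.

For two independent groups with equal n: n = 2·((z_{α} + z_β) / d)².
z_{α} + z_β = 2.326 + 0.842 = 3.168.
n = 2 × (3.168 / 0.67)² = 2 × 4.728² = 2 × 22.36 = 44.7.
Round up to the next whole participant.

n = 45 per group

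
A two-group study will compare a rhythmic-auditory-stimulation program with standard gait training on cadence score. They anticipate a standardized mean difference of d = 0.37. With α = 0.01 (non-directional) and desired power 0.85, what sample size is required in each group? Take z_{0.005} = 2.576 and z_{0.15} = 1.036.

For two independent groups with equal n: n = 2·((z_{α/2} + z_β) / d)².
z_{α/2} + z_β = 2.576 + 1.036 = 3.612.
n = 2 × (3.612 / 0.37)² = 2 × 9.762² = 2 × 95.30 = 190.6.
Round up to the next whole participant.

n = 191 per group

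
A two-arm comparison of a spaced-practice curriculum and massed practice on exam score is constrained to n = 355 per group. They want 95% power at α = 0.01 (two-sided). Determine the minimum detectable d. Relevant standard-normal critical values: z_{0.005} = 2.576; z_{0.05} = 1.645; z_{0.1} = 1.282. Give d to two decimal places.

For two independent groups of n = 355 each: d_min = (z_{α/2} + z_β)·√(2/n).
z-sum = 2.576 + 1.645 = 4.221.
d_min = 4.221 × √(2/355) = 4.221 × 0.0751 = 0.317.

d_min ≈ 0.32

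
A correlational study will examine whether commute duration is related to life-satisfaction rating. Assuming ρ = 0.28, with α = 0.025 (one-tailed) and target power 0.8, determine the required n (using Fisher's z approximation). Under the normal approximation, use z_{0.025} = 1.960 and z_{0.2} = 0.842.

Fisher's z: C = ½·ln((1+r)/(1−r)) = ½·ln(1.7778) = 0.2877.
n = ((z_{α} + z_β)/C)² + 3.
(1.960 + 0.842) / 0.2877 = 2.802 / 0.2877 = 9.739.
n = 9.739² + 3 = 94.85 + 3 = 97.9.
Round up.

n = 98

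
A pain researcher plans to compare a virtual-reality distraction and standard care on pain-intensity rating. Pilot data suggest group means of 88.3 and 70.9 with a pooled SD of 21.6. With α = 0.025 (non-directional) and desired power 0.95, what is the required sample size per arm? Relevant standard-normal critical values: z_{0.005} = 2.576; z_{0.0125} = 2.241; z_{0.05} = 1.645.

Cohen's d = |M₁ − M₂| / SD_pooled = |88.3 − 70.9| / 21.6 = 17.4 / 21.6 = 0.806.
For two independent groups with equal n: n = 2·((z_{α/2} + z_β) / d)².
z_{α/2} + z_β = 2.241 + 1.645 = 3.886.
n = 2 × (3.886 / 0.806)² = 2 × 4.821² = 2 × 23.25 = 46.5.
Round up to the next whole participant.

n = 47 per group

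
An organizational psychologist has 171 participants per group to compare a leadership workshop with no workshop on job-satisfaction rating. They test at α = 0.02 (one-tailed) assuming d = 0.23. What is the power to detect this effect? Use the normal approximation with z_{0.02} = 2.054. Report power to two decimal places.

power ≈ 0.53

For two equal groups, power = Φ(d·√(n/2) − z_{α}).
d·√(n/2) = 0.23 × √(171/2) = 0.23 × 9.247 = 2.127.
z_β = 2.127 − 2.054 = 0.073.
Power = Φ(0.073) = 0.529.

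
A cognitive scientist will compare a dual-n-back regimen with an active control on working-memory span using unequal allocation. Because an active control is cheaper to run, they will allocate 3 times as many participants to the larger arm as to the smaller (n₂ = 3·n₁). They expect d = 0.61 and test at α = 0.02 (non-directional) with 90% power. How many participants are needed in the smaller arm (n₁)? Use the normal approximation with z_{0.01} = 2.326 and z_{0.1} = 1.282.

n₁ = 47

With allocation ratio k = n₂/n₁ = 3, Var(x̄₁−x̄₂) = σ²(1/n₁ + 1/(k·n₁)) = σ²·(k+1)/(k·n₁).
So n₁ = (1 + 1/k)·((z_{α/2} + z_β)/d)² = 1.333 × (3.608/0.61)².
n₁ = 1.333 × 34.98 = 46.6.
Round up: n₁ = 47, giving n₂ = 3 × 47 = 141.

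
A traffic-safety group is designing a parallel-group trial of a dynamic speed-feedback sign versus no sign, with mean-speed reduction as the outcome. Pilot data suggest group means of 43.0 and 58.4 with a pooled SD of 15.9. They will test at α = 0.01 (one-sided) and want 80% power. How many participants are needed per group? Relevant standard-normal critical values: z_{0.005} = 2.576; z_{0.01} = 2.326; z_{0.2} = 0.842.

n = 22 per group

Cohen's d = |M₁ − M₂| / SD_pooled = |43.0 − 58.4| / 15.9 = 15.4 / 15.9 = 0.969.
For two independent groups with equal n: n = 2·((z_{α} + z_β) / d)².
z_{α} + z_β = 2.326 + 0.842 = 3.168.
n = 2 × (3.168 / 0.969)² = 2 × 3.269² = 2 × 10.69 = 21.4.
Round up to the next whole participant.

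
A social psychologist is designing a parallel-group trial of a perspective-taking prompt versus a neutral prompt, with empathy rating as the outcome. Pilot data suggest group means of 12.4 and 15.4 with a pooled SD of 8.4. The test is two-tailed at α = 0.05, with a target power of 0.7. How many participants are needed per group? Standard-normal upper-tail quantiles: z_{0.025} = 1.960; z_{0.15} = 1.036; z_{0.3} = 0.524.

n = 97 per group

Cohen's d = |M₁ − M₂| / SD_pooled = |12.4 − 15.4| / 8.4 = 3.0 / 8.4 = 0.357.
For two independent groups with equal n: n = 2·((z_{α/2} + z_β) / d)².
z_{α/2} + z_β = 1.960 + 0.524 = 2.484.
n = 2 × (2.484 / 0.357)² = 2 × 6.958² = 2 × 48.41 = 96.8.
Round up to the next whole participant.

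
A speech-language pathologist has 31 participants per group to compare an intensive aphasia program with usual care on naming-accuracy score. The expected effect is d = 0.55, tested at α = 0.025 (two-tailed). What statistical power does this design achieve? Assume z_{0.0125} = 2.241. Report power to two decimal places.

For two equal groups, power = Φ(d·√(n/2) − z_{α/2}).
d·√(n/2) = 0.55 × √(31/2) = 0.55 × 3.937 = 2.165.
z_β = 2.165 − 2.241 = -0.076.
Power = Φ(-0.076) = 0.470.

power ≈ 0.47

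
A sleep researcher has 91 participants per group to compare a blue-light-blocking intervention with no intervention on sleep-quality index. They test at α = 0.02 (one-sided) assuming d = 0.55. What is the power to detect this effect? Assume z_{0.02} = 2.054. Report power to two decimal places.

power ≈ 0.95

For two equal groups, power = Φ(d·√(n/2) − z_{α}).
d·√(n/2) = 0.55 × √(91/2) = 0.55 × 6.745 = 3.710.
z_β = 3.710 − 2.054 = 1.656.
Power = Φ(1.656) = 0.951.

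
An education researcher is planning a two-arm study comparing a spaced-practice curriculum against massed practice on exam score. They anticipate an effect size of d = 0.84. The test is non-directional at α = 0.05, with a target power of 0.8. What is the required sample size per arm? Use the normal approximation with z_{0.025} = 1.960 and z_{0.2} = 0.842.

For two independent groups with equal n: n = 2·((z_{α/2} + z_β) / d)².
z_{α/2} + z_β = 1.960 + 0.842 = 2.802.
n = 2 × (2.802 / 0.84)² = 2 × 3.336² = 2 × 11.13 = 22.3.
Round up to the next whole participant.

n = 23 per group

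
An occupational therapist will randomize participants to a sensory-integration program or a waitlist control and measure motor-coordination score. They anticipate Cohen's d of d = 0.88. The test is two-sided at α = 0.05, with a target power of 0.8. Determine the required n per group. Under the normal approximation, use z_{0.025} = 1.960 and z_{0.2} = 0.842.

n = 21 per group

For two independent groups with equal n: n = 2·((z_{α/2} + z_β) / d)².
z_{α/2} + z_β = 1.960 + 0.842 = 2.802.
n = 2 × (2.802 / 0.88)² = 2 × 3.184² = 2 × 10.14 = 20.3.
Round up to the next whole participant.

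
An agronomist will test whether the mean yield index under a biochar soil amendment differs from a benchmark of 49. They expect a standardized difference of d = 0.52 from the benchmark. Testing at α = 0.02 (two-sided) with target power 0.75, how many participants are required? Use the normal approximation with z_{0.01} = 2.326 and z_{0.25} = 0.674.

n = 34

For a one-sample test: n = ((z_{α/2} + z_β) / d)².
z_{α/2} + z_β = 2.326 + 0.674 = 3.000.
n = (3.000 / 0.52)² = 5.769² = 33.28.
Round up.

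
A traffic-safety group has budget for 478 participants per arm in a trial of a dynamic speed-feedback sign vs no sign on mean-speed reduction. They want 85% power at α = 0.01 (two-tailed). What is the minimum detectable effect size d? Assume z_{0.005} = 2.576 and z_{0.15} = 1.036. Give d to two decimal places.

d_min ≈ 0.23

For two independent groups of n = 478 each: d_min = (z_{α/2} + z_β)·√(2/n).
z-sum = 2.576 + 1.036 = 3.612.
d_min = 3.612 × √(2/478) = 3.612 × 0.0647 = 0.234.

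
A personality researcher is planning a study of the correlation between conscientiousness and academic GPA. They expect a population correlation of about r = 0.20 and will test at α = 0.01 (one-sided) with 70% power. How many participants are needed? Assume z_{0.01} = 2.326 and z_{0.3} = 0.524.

n = 201

Fisher's z: C = ½·ln((1+r)/(1−r)) = ½·ln(1.5000) = 0.2027.
n = ((z_{α} + z_β)/C)² + 3.
(2.326 + 0.524) / 0.2027 = 2.850 / 0.2027 = 14.060.
n = 14.060² + 3 = 197.69 + 3 = 200.7.
Round up.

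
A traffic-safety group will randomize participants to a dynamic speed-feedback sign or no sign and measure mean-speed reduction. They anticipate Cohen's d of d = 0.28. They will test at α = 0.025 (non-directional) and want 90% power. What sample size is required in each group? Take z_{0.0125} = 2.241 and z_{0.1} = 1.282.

For two independent groups with equal n: n = 2·((z_{α/2} + z_β) / d)².
z_{α/2} + z_β = 2.241 + 1.282 = 3.523.
n = 2 × (3.523 / 0.28)² = 2 × 12.582² = 2 × 158.31 = 316.6.
Round up to the next whole participant.

n = 317 per group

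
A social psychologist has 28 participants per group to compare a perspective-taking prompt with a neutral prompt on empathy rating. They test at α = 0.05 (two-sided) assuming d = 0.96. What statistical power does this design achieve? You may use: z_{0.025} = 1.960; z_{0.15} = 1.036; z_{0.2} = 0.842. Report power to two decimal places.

For two equal groups, power = Φ(d·√(n/2) − z_{α/2}).
d·√(n/2) = 0.96 × √(28/2) = 0.96 × 3.742 = 3.592.
z_β = 3.592 − 1.960 = 1.632.
Power = Φ(1.632) = 0.949.

power ≈ 0.95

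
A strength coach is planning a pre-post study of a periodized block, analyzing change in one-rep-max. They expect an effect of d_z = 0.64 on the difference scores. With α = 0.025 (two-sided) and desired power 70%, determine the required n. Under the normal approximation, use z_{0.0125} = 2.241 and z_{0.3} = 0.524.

For a paired (one-sample on differences) test: n = ((z_{α/2} + z_β) / d)².
z_{α/2} + z_β = 2.241 + 0.524 = 2.765.
n = (2.765 / 0.64)² = 4.320² = 18.67.
Round up.

n = 19 pairs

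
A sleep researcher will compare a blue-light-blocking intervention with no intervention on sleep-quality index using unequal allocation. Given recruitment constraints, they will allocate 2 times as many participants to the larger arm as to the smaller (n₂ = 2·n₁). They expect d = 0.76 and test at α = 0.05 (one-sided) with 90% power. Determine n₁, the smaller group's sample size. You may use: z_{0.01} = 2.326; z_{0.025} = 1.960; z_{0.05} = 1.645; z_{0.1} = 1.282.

With allocation ratio k = n₂/n₁ = 2, Var(x̄₁−x̄₂) = σ²(1/n₁ + 1/(k·n₁)) = σ²·(k+1)/(k·n₁).
So n₁ = (1 + 1/k)·((z_{α} + z_β)/d)² = 1.500 × (2.927/0.76)².
n₁ = 1.500 × 14.83 = 22.2.
Round up: n₁ = 23, giving n₂ = 2 × 23 = 46.

n₁ = 23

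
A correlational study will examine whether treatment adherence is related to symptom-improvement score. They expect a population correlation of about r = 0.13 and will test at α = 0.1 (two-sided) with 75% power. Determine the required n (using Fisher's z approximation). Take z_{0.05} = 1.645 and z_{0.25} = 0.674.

Fisher's z: C = ½·ln((1+r)/(1−r)) = ½·ln(1.2989) = 0.1307.
n = ((z_{α/2} + z_β)/C)² + 3.
(1.645 + 0.674) / 0.1307 = 2.319 / 0.1307 = 17.743.
n = 17.743² + 3 = 314.81 + 3 = 317.8.
Round up.

n = 318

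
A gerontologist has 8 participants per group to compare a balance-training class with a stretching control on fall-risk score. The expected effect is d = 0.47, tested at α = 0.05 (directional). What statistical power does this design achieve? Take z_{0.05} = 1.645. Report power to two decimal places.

For two equal groups, power = Φ(d·√(n/2) − z_{α}).
d·√(n/2) = 0.47 × √(8/2) = 0.47 × 2.000 = 0.940.
z_β = 0.940 − 1.645 = -0.705.
Power = Φ(-0.705) = 0.240.

power ≈ 0.24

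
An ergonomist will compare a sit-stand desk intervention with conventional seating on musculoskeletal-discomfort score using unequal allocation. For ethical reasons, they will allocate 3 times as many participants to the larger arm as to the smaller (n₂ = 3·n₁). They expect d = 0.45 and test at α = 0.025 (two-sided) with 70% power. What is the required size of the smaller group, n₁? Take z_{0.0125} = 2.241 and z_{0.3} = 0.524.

With allocation ratio k = n₂/n₁ = 3, Var(x̄₁−x̄₂) = σ²(1/n₁ + 1/(k·n₁)) = σ²·(k+1)/(k·n₁).
So n₁ = (1 + 1/k)·((z_{α/2} + z_β)/d)² = 1.333 × (2.765/0.45)².
n₁ = 1.333 × 37.75 = 50.3.
Round up: n₁ = 51, giving n₂ = 3 × 51 = 153.

n₁ = 51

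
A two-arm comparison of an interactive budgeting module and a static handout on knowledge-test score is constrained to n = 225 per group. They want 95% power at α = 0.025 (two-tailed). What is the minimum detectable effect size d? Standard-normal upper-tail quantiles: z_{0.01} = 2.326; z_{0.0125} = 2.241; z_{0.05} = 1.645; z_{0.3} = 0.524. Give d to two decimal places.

For two independent groups of n = 225 each: d_min = (z_{α/2} + z_β)·√(2/n).
z-sum = 2.241 + 1.645 = 3.886.
d_min = 3.886 × √(2/225) = 3.886 × 0.0943 = 0.366.

d_min ≈ 0.37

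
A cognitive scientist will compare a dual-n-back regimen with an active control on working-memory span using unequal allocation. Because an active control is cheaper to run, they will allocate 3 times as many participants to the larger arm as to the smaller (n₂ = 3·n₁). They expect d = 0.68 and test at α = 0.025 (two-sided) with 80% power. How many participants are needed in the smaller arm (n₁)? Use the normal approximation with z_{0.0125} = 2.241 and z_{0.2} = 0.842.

n₁ = 28

With allocation ratio k = n₂/n₁ = 3, Var(x̄₁−x̄₂) = σ²(1/n₁ + 1/(k·n₁)) = σ²·(k+1)/(k·n₁).
So n₁ = (1 + 1/k)·((z_{α/2} + z_β)/d)² = 1.333 × (3.083/0.68)².
n₁ = 1.333 × 20.56 = 27.4.
Round up: n₁ = 28, giving n₂ = 3 × 28 = 84.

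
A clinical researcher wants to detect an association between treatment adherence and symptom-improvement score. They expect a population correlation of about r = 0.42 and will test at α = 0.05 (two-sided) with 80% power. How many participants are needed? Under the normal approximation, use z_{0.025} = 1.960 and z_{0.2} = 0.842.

Fisher's z: C = ½·ln((1+r)/(1−r)) = ½·ln(2.4483) = 0.4477.
n = ((z_{α/2} + z_β)/C)² + 3.
(1.960 + 0.842) / 0.4477 = 2.802 / 0.4477 = 6.259.
n = 6.259² + 3 = 39.17 + 3 = 42.2.
Round up.

n = 43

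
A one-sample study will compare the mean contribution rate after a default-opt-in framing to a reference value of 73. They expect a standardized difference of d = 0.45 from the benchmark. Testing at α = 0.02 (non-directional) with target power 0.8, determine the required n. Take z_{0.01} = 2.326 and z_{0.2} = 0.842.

For a one-sample test: n = ((z_{α/2} + z_β) / d)².
z_{α/2} + z_β = 2.326 + 0.842 = 3.168.
n = (3.168 / 0.45)² = 7.040² = 49.56.
Round up.

n = 50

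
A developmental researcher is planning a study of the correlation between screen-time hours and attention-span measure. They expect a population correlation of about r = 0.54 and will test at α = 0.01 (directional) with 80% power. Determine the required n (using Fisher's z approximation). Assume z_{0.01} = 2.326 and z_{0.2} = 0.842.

n = 31

Fisher's z: C = ½·ln((1+r)/(1−r)) = ½·ln(3.3478) = 0.6042.
n = ((z_{α} + z_β)/C)² + 3.
(2.326 + 0.842) / 0.6042 = 3.168 / 0.6042 = 5.243.
n = 5.243² + 3 = 27.49 + 3 = 30.5.
Round up.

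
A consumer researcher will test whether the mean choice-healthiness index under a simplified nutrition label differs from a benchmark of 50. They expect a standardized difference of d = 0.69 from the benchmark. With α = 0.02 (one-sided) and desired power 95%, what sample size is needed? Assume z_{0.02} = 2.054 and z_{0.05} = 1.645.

For a one-sample test: n = ((z_{α} + z_β) / d)².
z_{α} + z_β = 2.054 + 1.645 = 3.699.
n = (3.699 / 0.69)² = 5.361² = 28.74.
Round up.

n = 29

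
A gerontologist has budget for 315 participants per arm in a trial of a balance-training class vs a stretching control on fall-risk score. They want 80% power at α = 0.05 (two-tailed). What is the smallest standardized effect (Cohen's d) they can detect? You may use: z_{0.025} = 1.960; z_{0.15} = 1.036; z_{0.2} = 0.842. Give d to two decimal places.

d_min ≈ 0.22

For two independent groups of n = 315 each: d_min = (z_{α/2} + z_β)·√(2/n).
z-sum = 1.960 + 0.842 = 2.802.
d_min = 2.802 × √(2/315) = 2.802 × 0.0797 = 0.223.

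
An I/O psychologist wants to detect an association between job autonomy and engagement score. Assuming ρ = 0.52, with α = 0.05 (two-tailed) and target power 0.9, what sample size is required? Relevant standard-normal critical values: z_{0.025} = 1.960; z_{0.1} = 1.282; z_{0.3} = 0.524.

n = 35

Fisher's z: C = ½·ln((1+r)/(1−r)) = ½·ln(3.1667) = 0.5763.
n = ((z_{α/2} + z_β)/C)² + 3.
(1.960 + 1.282) / 0.5763 = 3.242 / 0.5763 = 5.626.
n = 5.626² + 3 = 31.65 + 3 = 34.6.
Round up.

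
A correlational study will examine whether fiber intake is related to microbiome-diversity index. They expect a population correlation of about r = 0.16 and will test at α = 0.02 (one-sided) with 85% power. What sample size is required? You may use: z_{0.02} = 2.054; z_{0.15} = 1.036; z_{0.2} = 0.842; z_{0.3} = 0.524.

Fisher's z: C = ½·ln((1+r)/(1−r)) = ½·ln(1.3810) = 0.1614.
n = ((z_{α} + z_β)/C)² + 3.
(2.054 + 1.036) / 0.1614 = 3.090 / 0.1614 = 19.145.
n = 19.145² + 3 = 366.53 + 3 = 369.5.
Round up.

n = 370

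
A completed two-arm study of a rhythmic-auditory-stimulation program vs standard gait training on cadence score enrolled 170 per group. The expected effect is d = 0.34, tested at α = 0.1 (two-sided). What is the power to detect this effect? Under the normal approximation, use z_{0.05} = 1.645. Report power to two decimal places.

power ≈ 0.93

For two equal groups, power = Φ(d·√(n/2) − z_{α/2}).
d·√(n/2) = 0.34 × √(170/2) = 0.34 × 9.220 = 3.135.
z_β = 3.135 − 1.645 = 1.490.
Power = Φ(1.490) = 0.932.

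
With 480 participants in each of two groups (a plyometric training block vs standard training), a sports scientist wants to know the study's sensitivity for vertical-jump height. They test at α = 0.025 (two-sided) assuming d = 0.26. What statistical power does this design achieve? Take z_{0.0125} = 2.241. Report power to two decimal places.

power ≈ 0.96

For two equal groups, power = Φ(d·√(n/2) − z_{α/2}).
d·√(n/2) = 0.26 × √(480/2) = 0.26 × 15.492 = 4.028.
z_β = 4.028 − 2.241 = 1.787.
Power = Φ(1.787) = 0.963.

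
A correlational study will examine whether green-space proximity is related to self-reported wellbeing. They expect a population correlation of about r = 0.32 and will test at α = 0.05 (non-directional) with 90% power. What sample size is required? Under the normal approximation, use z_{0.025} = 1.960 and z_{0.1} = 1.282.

Fisher's z: C = ½·ln((1+r)/(1−r)) = ½·ln(1.9412) = 0.3316.
n = ((z_{α/2} + z_β)/C)² + 3.
(1.960 + 1.282) / 0.3316 = 3.242 / 0.3316 = 9.777.
n = 9.777² + 3 = 95.59 + 3 = 98.6.
Round up.

n = 99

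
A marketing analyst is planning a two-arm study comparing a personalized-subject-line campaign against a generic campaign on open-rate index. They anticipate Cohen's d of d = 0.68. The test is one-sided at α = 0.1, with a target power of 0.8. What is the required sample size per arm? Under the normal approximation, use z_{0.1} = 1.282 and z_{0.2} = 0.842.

For two independent groups with equal n: n = 2·((z_{α} + z_β) / d)².
z_{α} + z_β = 1.282 + 0.842 = 2.124.
n = 2 × (2.124 / 0.68)² = 2 × 3.124² = 2 × 9.76 = 19.5.
Round up to the next whole participant.

n = 20 per group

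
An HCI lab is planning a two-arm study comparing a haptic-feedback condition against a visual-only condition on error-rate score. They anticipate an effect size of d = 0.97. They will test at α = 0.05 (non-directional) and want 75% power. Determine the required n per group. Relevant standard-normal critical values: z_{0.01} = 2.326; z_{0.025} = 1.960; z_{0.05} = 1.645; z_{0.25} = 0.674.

n = 15 per group

For two independent groups with equal n: n = 2·((z_{α/2} + z_β) / d)².
z_{α/2} + z_β = 1.960 + 0.674 = 2.634.
n = 2 × (2.634 / 0.97)² = 2 × 2.715² = 2 × 7.37 = 14.7.
Round up to the next whole participant.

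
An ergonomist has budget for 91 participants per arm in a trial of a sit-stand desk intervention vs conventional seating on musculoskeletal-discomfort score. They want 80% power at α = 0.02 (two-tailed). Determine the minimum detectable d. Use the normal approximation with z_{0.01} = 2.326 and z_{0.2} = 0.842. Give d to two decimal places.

For two independent groups of n = 91 each: d_min = (z_{α/2} + z_β)·√(2/n).
z-sum = 2.326 + 0.842 = 3.168.
d_min = 3.168 × √(2/91) = 3.168 × 0.1482 = 0.470.

d_min ≈ 0.47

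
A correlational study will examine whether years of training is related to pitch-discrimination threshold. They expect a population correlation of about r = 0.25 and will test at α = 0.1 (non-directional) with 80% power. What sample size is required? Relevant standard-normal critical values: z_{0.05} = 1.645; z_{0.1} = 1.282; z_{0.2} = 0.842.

n = 98

Fisher's z: C = ½·ln((1+r)/(1−r)) = ½·ln(1.6667) = 0.2554.
n = ((z_{α/2} + z_β)/C)² + 3.
(1.645 + 0.842) / 0.2554 = 2.487 / 0.2554 = 9.738.
n = 9.738² + 3 = 94.82 + 3 = 97.8.
Round up.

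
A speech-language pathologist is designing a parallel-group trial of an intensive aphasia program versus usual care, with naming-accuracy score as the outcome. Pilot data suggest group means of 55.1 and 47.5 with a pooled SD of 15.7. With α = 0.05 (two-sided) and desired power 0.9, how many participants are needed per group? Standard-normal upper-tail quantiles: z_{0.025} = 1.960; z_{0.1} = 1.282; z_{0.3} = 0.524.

Cohen's d = |M₁ − M₂| / SD_pooled = |55.1 − 47.5| / 15.7 = 7.6 / 15.7 = 0.484.
For two independent groups with equal n: n = 2·((z_{α/2} + z_β) / d)².
z_{α/2} + z_β = 1.960 + 1.282 = 3.242.
n = 2 × (3.242 / 0.484)² = 2 × 6.698² = 2 × 44.87 = 89.7.
Round up to the next whole participant.

n = 90 per group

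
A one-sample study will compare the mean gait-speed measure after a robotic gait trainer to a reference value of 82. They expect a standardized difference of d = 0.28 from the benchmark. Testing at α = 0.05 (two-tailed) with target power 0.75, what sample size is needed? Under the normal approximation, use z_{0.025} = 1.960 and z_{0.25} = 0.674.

For a one-sample test: n = ((z_{α/2} + z_β) / d)².
z_{α/2} + z_β = 1.960 + 0.674 = 2.634.
n = (2.634 / 0.28)² = 9.407² = 88.49.
Round up.

n = 89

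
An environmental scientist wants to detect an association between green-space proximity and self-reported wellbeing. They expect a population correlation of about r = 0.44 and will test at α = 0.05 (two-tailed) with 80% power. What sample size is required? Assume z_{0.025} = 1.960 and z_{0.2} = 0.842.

n = 39

Fisher's z: C = ½·ln((1+r)/(1−r)) = ½·ln(2.5714) = 0.4722.
n = ((z_{α/2} + z_β)/C)² + 3.
(1.960 + 0.842) / 0.4722 = 2.802 / 0.4722 = 5.934.
n = 5.934² + 3 = 35.21 + 3 = 38.2.
Round up.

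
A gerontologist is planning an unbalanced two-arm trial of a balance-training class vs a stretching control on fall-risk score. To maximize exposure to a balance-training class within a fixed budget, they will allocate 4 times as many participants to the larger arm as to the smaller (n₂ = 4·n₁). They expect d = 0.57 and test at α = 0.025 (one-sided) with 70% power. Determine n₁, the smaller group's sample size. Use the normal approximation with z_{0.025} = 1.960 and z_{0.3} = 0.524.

n₁ = 24

With allocation ratio k = n₂/n₁ = 4, Var(x̄₁−x̄₂) = σ²(1/n₁ + 1/(k·n₁)) = σ²·(k+1)/(k·n₁).
So n₁ = (1 + 1/k)·((z_{α} + z_β)/d)² = 1.250 × (2.484/0.57)².
n₁ = 1.250 × 18.99 = 23.7.
Round up: n₁ = 24, giving n₂ = 4 × 24 = 96.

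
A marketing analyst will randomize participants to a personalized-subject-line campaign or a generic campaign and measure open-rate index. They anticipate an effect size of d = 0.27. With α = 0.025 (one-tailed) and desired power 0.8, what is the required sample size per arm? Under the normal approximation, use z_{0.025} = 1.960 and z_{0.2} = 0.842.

n = 216 per group

For two independent groups with equal n: n = 2·((z_{α} + z_β) / d)².
z_{α} + z_β = 1.960 + 0.842 = 2.802.
n = 2 × (2.802 / 0.27)² = 2 × 10.378² = 2 × 107.70 = 215.4.
Round up to the next whole participant.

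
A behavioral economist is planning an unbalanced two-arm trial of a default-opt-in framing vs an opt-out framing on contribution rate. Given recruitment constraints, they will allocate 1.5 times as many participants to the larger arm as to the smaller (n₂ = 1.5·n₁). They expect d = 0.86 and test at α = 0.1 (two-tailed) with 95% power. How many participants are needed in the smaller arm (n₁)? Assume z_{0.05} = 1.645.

With allocation ratio k = n₂/n₁ = 1.5, Var(x̄₁−x̄₂) = σ²(1/n₁ + 1/(k·n₁)) = σ²·(k+1)/(k·n₁).
So n₁ = (1 + 1/k)·((z_{α/2} + z_β)/d)² = 1.667 × (3.290/0.86)².
n₁ = 1.667 × 14.64 = 24.4.
Round up: n₁ = 25, giving n₂ = ⌈1.5 × 25⌉ = ⌈37.5⌉ = 38.

n₁ = 25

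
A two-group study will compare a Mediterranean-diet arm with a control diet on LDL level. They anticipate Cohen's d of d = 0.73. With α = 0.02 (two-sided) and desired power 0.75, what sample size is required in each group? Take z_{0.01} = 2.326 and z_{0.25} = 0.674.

n = 34 per group

For two independent groups with equal n: n = 2·((z_{α/2} + z_β) / d)².
z_{α/2} + z_β = 2.326 + 0.674 = 3.000.
n = 2 × (3.000 / 0.73)² = 2 × 4.110² = 2 × 16.89 = 33.8.
Round up to the next whole participant.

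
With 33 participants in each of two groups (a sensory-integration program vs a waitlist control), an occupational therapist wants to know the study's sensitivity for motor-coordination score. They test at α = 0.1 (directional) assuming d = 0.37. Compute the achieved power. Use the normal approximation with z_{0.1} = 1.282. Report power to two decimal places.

power ≈ 0.59

For two equal groups, power = Φ(d·√(n/2) − z_{α}).
d·√(n/2) = 0.37 × √(33/2) = 0.37 × 4.062 = 1.503.
z_β = 1.503 − 1.282 = 0.221.
Power = Φ(0.221) = 0.587.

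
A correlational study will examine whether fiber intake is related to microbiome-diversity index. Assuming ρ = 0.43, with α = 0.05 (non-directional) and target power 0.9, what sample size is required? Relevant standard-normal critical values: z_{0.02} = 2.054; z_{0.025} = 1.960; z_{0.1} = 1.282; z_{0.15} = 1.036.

n = 53

Fisher's z: C = ½·ln((1+r)/(1−r)) = ½·ln(2.5088) = 0.4599.
n = ((z_{α/2} + z_β)/C)² + 3.
(1.960 + 1.282) / 0.4599 = 3.242 / 0.4599 = 7.049.
n = 7.049² + 3 = 49.69 + 3 = 52.7.
Round up.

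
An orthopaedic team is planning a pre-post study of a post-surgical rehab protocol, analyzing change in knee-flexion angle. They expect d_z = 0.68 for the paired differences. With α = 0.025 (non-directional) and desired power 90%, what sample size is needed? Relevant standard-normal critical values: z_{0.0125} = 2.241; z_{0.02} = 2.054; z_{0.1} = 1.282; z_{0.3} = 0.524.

For a paired (one-sample on differences) test: n = ((z_{α/2} + z_β) / d)².
z_{α/2} + z_β = 2.241 + 1.282 = 3.523.
n = (3.523 / 0.68)² = 5.181² = 26.84.
Round up.

n = 27 pairs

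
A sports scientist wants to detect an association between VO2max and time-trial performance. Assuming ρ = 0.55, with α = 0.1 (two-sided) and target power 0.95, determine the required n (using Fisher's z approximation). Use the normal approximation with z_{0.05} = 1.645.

Fisher's z: C = ½·ln((1+r)/(1−r)) = ½·ln(3.4444) = 0.6184.
n = ((z_{α/2} + z_β)/C)² + 3.
(1.645 + 1.645) / 0.6184 = 3.290 / 0.6184 = 5.320.
n = 5.320² + 3 = 28.30 + 3 = 31.3.
Round up.

n = 32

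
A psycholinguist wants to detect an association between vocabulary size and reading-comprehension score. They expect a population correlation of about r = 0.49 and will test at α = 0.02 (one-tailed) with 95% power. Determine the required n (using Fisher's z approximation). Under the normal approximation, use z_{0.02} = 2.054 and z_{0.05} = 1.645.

Fisher's z: C = ½·ln((1+r)/(1−r)) = ½·ln(2.9216) = 0.5361.
n = ((z_{α} + z_β)/C)² + 3.
(2.054 + 1.645) / 0.5361 = 3.699 / 0.5361 = 6.900.
n = 6.900² + 3 = 47.61 + 3 = 50.6.
Round up.

n = 51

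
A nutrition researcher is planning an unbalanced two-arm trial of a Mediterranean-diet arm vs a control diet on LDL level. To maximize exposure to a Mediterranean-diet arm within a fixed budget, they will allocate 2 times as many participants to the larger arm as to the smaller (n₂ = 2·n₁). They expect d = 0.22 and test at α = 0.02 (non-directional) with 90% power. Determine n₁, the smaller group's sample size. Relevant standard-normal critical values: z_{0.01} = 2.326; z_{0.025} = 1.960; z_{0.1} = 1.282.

n₁ = 404

With allocation ratio k = n₂/n₁ = 2, Var(x̄₁−x̄₂) = σ²(1/n₁ + 1/(k·n₁)) = σ²·(k+1)/(k·n₁).
So n₁ = (1 + 1/k)·((z_{α/2} + z_β)/d)² = 1.500 × (3.608/0.22)².
n₁ = 1.500 × 268.96 = 403.4.
Round up: n₁ = 404, giving n₂ = 2 × 404 = 808.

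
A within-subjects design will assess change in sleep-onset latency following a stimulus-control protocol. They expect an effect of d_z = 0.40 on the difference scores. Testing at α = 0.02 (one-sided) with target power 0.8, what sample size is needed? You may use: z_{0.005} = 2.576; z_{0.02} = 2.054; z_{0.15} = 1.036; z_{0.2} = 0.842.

n = 53 pairs

For a paired (one-sample on differences) test: n = ((z_{α} + z_β) / d)².
z_{α} + z_β = 2.054 + 0.842 = 2.896.
n = (2.896 / 0.40)² = 7.240² = 52.42.
Round up.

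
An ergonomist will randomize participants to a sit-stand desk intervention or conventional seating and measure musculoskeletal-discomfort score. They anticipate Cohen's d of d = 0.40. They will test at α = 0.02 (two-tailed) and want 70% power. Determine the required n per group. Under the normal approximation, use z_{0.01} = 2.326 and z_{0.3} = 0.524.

For two independent groups with equal n: n = 2·((z_{α/2} + z_β) / d)².
z_{α/2} + z_β = 2.326 + 0.524 = 2.850.
n = 2 × (2.850 / 0.40)² = 2 × 7.125² = 2 × 50.77 = 101.5.
Round up to the next whole participant.

n = 102 per group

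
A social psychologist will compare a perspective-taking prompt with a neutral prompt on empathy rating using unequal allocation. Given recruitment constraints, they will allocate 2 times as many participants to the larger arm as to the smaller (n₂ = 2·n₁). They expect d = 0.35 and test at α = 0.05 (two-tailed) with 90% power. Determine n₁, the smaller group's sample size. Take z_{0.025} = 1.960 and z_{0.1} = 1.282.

With allocation ratio k = n₂/n₁ = 2, Var(x̄₁−x̄₂) = σ²(1/n₁ + 1/(k·n₁)) = σ²·(k+1)/(k·n₁).
So n₁ = (1 + 1/k)·((z_{α/2} + z_β)/d)² = 1.500 × (3.242/0.35)².
n₁ = 1.500 × 85.80 = 128.7.
Round up: n₁ = 129, giving n₂ = 2 × 129 = 258.

n₁ = 129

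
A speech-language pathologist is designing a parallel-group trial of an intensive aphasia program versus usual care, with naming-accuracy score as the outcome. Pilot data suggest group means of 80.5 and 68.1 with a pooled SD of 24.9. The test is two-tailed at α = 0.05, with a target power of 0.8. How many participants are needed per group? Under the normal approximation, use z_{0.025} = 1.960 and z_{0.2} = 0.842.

Cohen's d = |M₁ − M₂| / SD_pooled = |80.5 − 68.1| / 24.9 = 12.4 / 24.9 = 0.498.
For two independent groups with equal n: n = 2·((z_{α/2} + z_β) / d)².
z_{α/2} + z_β = 1.960 + 0.842 = 2.802.
n = 2 × (2.802 / 0.498)² = 2 × 5.627² = 2 × 31.66 = 63.3.
Round up to the next whole participant.

n = 64 per group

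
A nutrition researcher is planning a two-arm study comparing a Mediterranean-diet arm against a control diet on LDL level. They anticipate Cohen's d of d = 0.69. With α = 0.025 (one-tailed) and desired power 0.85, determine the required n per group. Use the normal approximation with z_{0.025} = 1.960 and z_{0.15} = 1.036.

n = 38 per group

For two independent groups with equal n: n = 2·((z_{α} + z_β) / d)².
z_{α} + z_β = 1.960 + 1.036 = 2.996.
n = 2 × (2.996 / 0.69)² = 2 × 4.342² = 2 × 18.85 = 37.7.
Round up to the next whole participant.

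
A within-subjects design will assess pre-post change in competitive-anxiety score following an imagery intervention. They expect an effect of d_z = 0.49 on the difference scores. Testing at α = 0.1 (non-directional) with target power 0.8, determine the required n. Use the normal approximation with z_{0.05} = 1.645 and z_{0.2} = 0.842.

For a paired (one-sample on differences) test: n = ((z_{α/2} + z_β) / d)².
z_{α/2} + z_β = 1.645 + 0.842 = 2.487.
n = (2.487 / 0.49)² = 5.076² = 25.76.
Round up.

n = 26 pairs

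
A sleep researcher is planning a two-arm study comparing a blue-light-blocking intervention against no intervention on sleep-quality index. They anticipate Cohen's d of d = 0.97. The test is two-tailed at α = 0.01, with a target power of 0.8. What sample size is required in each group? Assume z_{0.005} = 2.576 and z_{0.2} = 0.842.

n = 25 per group

For two independent groups with equal n: n = 2·((z_{α/2} + z_β) / d)².
z_{α/2} + z_β = 2.576 + 0.842 = 3.418.
n = 2 × (3.418 / 0.97)² = 2 × 3.524² = 2 × 12.42 = 24.8.
Round up to the next whole participant.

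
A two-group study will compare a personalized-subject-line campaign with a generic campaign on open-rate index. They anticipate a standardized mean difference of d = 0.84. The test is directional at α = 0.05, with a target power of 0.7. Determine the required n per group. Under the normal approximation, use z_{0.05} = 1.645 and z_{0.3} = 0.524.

n = 14 per group

For two independent groups with equal n: n = 2·((z_{α} + z_β) / d)².
z_{α} + z_β = 1.645 + 0.524 = 2.169.
n = 2 × (2.169 / 0.84)² = 2 × 2.582² = 2 × 6.67 = 13.3.
Round up to the next whole participant.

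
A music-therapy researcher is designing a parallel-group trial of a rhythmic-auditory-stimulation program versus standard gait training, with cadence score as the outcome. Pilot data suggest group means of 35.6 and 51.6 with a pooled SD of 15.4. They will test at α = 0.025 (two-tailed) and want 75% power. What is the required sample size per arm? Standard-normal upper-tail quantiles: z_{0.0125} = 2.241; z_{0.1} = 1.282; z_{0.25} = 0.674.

Cohen's d = |M₁ − M₂| / SD_pooled = |35.6 − 51.6| / 15.4 = 16.0 / 15.4 = 1.039.
For two independent groups with equal n: n = 2·((z_{α/2} + z_β) / d)².
z_{α/2} + z_β = 2.241 + 0.674 = 2.915.
n = 2 × (2.915 / 1.039)² = 2 × 2.806² = 2 × 7.87 = 15.7.
Round up to the next whole participant.

n = 16 per group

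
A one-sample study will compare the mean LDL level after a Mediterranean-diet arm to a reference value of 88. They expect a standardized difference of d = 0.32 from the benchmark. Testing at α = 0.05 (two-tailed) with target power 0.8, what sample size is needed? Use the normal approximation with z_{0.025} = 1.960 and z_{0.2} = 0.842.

n = 77

For a one-sample test: n = ((z_{α/2} + z_β) / d)².
z_{α/2} + z_β = 1.960 + 0.842 = 2.802.
n = (2.802 / 0.32)² = 8.756² = 76.67.
Round up.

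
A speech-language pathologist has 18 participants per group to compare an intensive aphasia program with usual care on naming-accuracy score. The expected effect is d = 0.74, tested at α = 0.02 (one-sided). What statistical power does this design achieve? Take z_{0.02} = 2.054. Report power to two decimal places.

For two equal groups, power = Φ(d·√(n/2) − z_{α}).
d·√(n/2) = 0.74 × √(18/2) = 0.74 × 3.000 = 2.220.
z_β = 2.220 − 2.054 = 0.166.
Power = Φ(0.166) = 0.566.

power ≈ 0.57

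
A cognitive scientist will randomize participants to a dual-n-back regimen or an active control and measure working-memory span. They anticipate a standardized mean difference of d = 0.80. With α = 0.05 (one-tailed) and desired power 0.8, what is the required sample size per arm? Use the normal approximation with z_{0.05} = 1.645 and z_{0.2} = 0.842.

n = 20 per group

For two independent groups with equal n: n = 2·((z_{α} + z_β) / d)².
z_{α} + z_β = 1.645 + 0.842 = 2.487.
n = 2 × (2.487 / 0.80)² = 2 × 3.109² = 2 × 9.66 = 19.3.
Round up to the next whole participant.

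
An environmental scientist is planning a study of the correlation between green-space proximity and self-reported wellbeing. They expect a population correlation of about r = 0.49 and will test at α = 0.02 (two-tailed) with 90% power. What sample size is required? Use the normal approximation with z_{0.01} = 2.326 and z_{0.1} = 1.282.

n = 49

Fisher's z: C = ½·ln((1+r)/(1−r)) = ½·ln(2.9216) = 0.5361.
n = ((z_{α/2} + z_β)/C)² + 3.
(2.326 + 1.282) / 0.5361 = 3.608 / 0.5361 = 6.730.
n = 6.730² + 3 = 45.29 + 3 = 48.3.
Round up.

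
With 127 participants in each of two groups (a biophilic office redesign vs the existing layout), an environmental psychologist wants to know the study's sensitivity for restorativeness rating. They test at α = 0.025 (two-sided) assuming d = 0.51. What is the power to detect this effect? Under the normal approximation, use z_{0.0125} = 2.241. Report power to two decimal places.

power ≈ 0.97

For two equal groups, power = Φ(d·√(n/2) − z_{α/2}).
d·√(n/2) = 0.51 × √(127/2) = 0.51 × 7.969 = 4.064.
z_β = 4.064 − 2.241 = 1.823.
Power = Φ(1.823) = 0.966.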